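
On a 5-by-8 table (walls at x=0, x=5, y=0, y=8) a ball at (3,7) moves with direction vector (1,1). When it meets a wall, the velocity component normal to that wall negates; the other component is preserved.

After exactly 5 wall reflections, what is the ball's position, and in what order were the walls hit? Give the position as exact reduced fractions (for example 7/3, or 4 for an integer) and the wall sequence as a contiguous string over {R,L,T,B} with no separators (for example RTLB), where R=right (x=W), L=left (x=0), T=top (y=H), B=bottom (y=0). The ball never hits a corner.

1. t=1 → T at (4,8); v=(1,-1)
2. t=1 → R at (5,7); v=(-1,-1)
3. t=5 → L at (0,2); v=(1,-1)
4. t=2 → B at (2,0); v=(1,1)
5. t=3 → R at (5,3); v=(-1,1)

Final position: (5,3)
Wall sequence: TRLBR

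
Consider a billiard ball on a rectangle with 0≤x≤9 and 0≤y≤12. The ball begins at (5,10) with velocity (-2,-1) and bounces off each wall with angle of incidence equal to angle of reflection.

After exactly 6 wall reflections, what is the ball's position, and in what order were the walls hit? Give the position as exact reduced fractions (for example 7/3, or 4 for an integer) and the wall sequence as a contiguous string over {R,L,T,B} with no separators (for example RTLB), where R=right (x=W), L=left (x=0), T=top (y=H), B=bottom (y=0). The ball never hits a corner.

1. t=5/2 → L at (0,15/2); v=(2,-1)
2. t=9/2 → R at (9,3); v=(-2,-1)
3. t=3 → B at (3,0); v=(-2,1)
4. t=3/2 → L at (0,3/2); v=(2,1)
5. t=9/2 → R at (9,6); v=(-2,1)
6. t=9/2 → L at (0,21/2); v=(2,1)

Final position: (0,21/2)
Wall sequence: LRBLRL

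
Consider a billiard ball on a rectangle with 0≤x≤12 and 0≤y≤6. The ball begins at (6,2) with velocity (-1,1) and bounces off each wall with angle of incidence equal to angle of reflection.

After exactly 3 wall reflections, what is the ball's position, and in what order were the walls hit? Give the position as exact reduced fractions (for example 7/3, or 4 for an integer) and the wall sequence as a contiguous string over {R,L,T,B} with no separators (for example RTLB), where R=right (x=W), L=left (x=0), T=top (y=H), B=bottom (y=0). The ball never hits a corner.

1. t=4 → T at (2,6); v=(-1,-1)
2. t=2 → L at (0,4); v=(1,-1)
3. t=4 → B at (4,0); v=(1,1)

Final position: (4,0)
Wall sequence: TLB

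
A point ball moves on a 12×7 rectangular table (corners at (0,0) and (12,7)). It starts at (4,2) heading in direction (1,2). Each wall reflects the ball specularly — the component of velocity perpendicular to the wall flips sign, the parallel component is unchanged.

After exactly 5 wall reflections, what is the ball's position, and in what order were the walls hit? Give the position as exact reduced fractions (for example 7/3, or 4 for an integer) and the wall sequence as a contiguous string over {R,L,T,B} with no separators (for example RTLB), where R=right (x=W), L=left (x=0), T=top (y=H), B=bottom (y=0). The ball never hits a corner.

Final position: (7,0)
Wall sequence: TBRTB

1. t=5/2 → T at (13/2,7); v=(1,-2)
2. t=7/2 → B at (10,0); v=(1,2)
3. t=2 → R at (12,4); v=(-1,2)
4. t=3/2 → T at (21/2,7); v=(-1,-2)
5. t=7/2 → B at (7,0); v=(-1,2)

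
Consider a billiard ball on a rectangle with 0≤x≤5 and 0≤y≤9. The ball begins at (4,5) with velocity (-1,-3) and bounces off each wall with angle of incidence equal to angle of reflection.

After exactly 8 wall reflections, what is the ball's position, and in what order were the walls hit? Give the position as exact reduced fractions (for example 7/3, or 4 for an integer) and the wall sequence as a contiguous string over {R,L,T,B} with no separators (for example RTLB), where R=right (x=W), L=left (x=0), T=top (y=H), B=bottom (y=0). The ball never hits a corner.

1. t=5/3 → B at (7/3,0); v=(-1,3)
2. t=7/3 → L at (0,7); v=(1,3)
3. t=2/3 → T at (2/3,9); v=(1,-3)
4. t=3 → B at (11/3,0); v=(1,3)
5. t=4/3 → R at (5,4); v=(-1,3)
6. t=5/3 → T at (10/3,9); v=(-1,-3)
7. t=3 → B at (1/3,0); v=(-1,3)
8. t=1/3 → L at (0,1); v=(1,3)

Final position: (0,1)
Wall sequence: BLTBRTBL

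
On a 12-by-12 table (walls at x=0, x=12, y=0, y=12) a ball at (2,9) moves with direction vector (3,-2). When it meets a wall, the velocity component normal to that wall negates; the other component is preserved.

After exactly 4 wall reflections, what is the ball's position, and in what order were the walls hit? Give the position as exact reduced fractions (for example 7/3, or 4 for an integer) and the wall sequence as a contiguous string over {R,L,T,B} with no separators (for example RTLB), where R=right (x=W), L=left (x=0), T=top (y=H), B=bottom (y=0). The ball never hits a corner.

Final position: (19/2,12)
Wall sequence: RBLT

1. t=10/3 → R at (12,7/3); v=(-3,-2)
2. t=7/6 → B at (17/2,0); v=(-3,2)
3. t=17/6 → L at (0,17/3); v=(3,2)
4. t=19/6 → T at (19/2,12); v=(3,-2)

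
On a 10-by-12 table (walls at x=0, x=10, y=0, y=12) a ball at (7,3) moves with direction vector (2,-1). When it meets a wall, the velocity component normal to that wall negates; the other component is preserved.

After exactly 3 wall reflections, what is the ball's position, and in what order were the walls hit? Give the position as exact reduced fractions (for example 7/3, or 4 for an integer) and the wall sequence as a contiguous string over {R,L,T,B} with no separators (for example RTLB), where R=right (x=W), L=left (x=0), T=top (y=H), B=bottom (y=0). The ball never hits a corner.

1. t=3/2 → R at (10,3/2); v=(-2,-1)
2. t=3/2 → B at (7,0); v=(-2,1)
3. t=7/2 → L at (0,7/2); v=(2,1)

Final position: (0,7/2)
Wall sequence: RBL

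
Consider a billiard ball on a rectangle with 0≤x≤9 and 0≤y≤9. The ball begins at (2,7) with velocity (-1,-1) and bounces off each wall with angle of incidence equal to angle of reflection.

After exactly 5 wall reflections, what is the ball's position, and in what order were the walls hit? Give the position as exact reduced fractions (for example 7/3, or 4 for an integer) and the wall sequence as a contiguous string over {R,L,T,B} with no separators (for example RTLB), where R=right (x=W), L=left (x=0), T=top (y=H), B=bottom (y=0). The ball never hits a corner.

Final position: (0,5)
Wall sequence: LBRTL

1. t=2 → L at (0,5); v=(1,-1)
2. t=5 → B at (5,0); v=(1,1)
3. t=4 → R at (9,4); v=(-1,1)
4. t=5 → T at (4,9); v=(-1,-1)
5. t=4 → L at (0,5); v=(1,-1)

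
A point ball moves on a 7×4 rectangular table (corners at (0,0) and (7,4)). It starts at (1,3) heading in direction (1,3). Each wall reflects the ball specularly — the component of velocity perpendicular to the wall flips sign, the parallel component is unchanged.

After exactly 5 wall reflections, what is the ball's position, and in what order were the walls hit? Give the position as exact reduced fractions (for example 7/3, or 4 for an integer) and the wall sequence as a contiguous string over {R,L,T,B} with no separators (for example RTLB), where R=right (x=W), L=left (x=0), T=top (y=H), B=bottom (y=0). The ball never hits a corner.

Final position: (20/3,4)
Wall sequence: TBTBT

1. t=1/3 → T at (4/3,4); v=(1,-3)
2. t=4/3 → B at (8/3,0); v=(1,3)
3. t=4/3 → T at (4,4); v=(1,-3)
4. t=4/3 → B at (16/3,0); v=(1,3)
5. t=4/3 → T at (20/3,4); v=(1,-3)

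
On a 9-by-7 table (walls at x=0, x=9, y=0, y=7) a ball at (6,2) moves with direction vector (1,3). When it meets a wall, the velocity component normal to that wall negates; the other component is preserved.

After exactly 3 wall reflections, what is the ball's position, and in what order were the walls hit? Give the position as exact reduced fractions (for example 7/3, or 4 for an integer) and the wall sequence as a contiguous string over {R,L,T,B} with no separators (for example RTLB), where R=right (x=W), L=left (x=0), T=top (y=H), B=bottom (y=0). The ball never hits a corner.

1. t=5/3 → T at (23/3,7); v=(1,-3)
2. t=4/3 → R at (9,3); v=(-1,-3)
3. t=1 → B at (8,0); v=(-1,3)

Final position: (8,0)
Wall sequence: TRB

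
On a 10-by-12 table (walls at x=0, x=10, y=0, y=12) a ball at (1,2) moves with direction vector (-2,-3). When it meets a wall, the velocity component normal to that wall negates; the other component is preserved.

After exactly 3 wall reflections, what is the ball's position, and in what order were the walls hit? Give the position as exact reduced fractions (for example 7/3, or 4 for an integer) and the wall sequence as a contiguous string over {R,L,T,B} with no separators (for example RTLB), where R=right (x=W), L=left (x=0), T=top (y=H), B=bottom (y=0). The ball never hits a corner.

Final position: (25/3,12)
Wall sequence: LBT

1. t=1/2 → L at (0,1/2); v=(2,-3)
2. t=1/6 → B at (1/3,0); v=(2,3)
3. t=4 → T at (25/3,12); v=(2,-3)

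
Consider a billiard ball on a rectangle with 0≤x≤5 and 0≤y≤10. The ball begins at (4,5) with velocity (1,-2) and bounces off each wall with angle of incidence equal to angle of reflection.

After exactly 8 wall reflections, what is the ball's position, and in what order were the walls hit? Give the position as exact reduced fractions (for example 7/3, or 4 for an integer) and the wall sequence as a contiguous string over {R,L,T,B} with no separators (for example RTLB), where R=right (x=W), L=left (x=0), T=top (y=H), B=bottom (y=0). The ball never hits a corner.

1. t=1 → R at (5,3); v=(-1,-2)
2. t=3/2 → B at (7/2,0); v=(-1,2)
3. t=7/2 → L at (0,7); v=(1,2)
4. t=3/2 → T at (3/2,10); v=(1,-2)
5. t=7/2 → R at (5,3); v=(-1,-2)
6. t=3/2 → B at (7/2,0); v=(-1,2)
7. t=7/2 → L at (0,7); v=(1,2)
8. t=3/2 → T at (3/2,10); v=(1,-2)

Final position: (3/2,10)
Wall sequence: RBLTRBLT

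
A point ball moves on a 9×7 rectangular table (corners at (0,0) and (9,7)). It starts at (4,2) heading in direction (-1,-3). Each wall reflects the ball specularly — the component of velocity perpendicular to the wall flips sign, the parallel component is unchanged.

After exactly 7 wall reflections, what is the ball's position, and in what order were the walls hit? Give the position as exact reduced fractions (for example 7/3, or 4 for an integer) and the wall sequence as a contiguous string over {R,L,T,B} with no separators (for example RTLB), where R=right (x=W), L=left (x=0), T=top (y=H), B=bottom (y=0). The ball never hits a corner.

1. t=2/3 → B at (10/3,0); v=(-1,3)
2. t=7/3 → T at (1,7); v=(-1,-3)
3. t=1 → L at (0,4); v=(1,-3)
4. t=4/3 → B at (4/3,0); v=(1,3)
5. t=7/3 → T at (11/3,7); v=(1,-3)
6. t=7/3 → B at (6,0); v=(1,3)
7. t=7/3 → T at (25/3,7); v=(1,-3)

Final position: (25/3,7)
Wall sequence: BTLBTBT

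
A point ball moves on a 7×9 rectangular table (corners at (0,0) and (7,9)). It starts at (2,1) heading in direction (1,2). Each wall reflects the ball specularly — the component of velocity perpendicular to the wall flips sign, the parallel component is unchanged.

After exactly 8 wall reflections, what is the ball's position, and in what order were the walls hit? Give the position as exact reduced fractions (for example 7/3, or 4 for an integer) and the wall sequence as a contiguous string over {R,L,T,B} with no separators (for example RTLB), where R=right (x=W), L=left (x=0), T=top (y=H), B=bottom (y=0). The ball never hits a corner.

Final position: (4,9)
Wall sequence: TRBLTBRT

1. t=4 → T at (6,9); v=(1,-2)
2. t=1 → R at (7,7); v=(-1,-2)
3. t=7/2 → B at (7/2,0); v=(-1,2)
4. t=7/2 → L at (0,7); v=(1,2)
5. t=1 → T at (1,9); v=(1,-2)
6. t=9/2 → B at (11/2,0); v=(1,2)
7. t=3/2 → R at (7,3); v=(-1,2)
8. t=3 → T at (4,9); v=(-1,-2)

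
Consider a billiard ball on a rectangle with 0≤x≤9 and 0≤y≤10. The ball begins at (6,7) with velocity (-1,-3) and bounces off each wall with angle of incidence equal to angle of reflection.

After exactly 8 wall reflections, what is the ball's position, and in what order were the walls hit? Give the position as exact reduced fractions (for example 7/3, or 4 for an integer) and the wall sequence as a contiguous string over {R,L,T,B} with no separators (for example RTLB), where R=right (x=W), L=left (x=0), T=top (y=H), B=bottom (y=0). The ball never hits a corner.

Final position: (5,10)
Wall sequence: BTLBTRBT

1. t=7/3 → B at (11/3,0); v=(-1,3)
2. t=10/3 → T at (1/3,10); v=(-1,-3)
3. t=1/3 → L at (0,9); v=(1,-3)
4. t=3 → B at (3,0); v=(1,3)
5. t=10/3 → T at (19/3,10); v=(1,-3)
6. t=8/3 → R at (9,2); v=(-1,-3)
7. t=2/3 → B at (25/3,0); v=(-1,3)
8. t=10/3 → T at (5,10); v=(-1,-3)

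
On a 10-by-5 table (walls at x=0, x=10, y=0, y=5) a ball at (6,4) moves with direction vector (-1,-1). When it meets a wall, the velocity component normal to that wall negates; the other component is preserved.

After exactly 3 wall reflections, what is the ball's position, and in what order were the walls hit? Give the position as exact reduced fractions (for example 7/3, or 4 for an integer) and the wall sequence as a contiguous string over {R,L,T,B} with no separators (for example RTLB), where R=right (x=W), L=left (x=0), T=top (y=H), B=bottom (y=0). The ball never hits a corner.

Final position: (3,5)
Wall sequence: BLT

1. t=4 → B at (2,0); v=(-1,1)
2. t=2 → L at (0,2); v=(1,1)
3. t=3 → T at (3,5); v=(1,-1)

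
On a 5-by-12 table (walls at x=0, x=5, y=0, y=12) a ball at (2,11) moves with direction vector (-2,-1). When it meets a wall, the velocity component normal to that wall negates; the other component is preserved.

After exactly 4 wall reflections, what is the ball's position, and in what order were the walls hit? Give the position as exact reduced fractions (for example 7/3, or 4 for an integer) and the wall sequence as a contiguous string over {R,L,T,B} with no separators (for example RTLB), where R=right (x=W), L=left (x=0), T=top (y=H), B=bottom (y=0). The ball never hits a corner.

1. t=1 → L at (0,10); v=(2,-1)
2. t=5/2 → R at (5,15/2); v=(-2,-1)
3. t=5/2 → L at (0,5); v=(2,-1)
4. t=5/2 → R at (5,5/2); v=(-2,-1)

Final position: (5,5/2)
Wall sequence: LRLR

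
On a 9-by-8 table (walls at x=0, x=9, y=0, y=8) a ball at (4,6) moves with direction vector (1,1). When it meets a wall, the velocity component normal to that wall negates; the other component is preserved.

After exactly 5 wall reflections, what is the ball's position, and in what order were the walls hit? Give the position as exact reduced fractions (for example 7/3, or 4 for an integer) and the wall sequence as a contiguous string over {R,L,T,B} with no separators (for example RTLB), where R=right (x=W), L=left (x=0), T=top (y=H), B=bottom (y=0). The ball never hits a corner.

1. t=2 → T at (6,8); v=(1,-1)
2. t=3 → R at (9,5); v=(-1,-1)
3. t=5 → B at (4,0); v=(-1,1)
4. t=4 → L at (0,4); v=(1,1)
5. t=4 → T at (4,8); v=(1,-1)

Final position: (4,8)
Wall sequence: TRBLT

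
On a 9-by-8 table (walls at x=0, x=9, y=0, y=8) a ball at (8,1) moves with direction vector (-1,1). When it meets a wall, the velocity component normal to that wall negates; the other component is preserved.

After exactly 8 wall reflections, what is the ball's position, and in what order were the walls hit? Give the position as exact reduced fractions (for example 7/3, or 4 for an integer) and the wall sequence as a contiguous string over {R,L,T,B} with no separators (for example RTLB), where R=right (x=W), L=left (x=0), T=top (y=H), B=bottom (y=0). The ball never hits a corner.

1. t=7 → T at (1,8); v=(-1,-1)
2. t=1 → L at (0,7); v=(1,-1)
3. t=7 → B at (7,0); v=(1,1)
4. t=2 → R at (9,2); v=(-1,1)
5. t=6 → T at (3,8); v=(-1,-1)
6. t=3 → L at (0,5); v=(1,-1)
7. t=5 → B at (5,0); v=(1,1)
8. t=4 → R at (9,4); v=(-1,1)

Final position: (9,4)
Wall sequence: TLBRTLBR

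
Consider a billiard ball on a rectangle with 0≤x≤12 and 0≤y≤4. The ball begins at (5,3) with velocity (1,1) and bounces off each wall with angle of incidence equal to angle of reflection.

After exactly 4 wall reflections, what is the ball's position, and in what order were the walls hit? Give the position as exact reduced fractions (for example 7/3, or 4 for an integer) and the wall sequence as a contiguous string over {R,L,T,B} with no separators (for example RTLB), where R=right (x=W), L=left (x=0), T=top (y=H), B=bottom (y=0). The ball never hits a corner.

Final position: (10,4)
Wall sequence: TBRT

1. t=1 → T at (6,4); v=(1,-1)
2. t=4 → B at (10,0); v=(1,1)
3. t=2 → R at (12,2); v=(-1,1)
4. t=2 → T at (10,4); v=(-1,-1)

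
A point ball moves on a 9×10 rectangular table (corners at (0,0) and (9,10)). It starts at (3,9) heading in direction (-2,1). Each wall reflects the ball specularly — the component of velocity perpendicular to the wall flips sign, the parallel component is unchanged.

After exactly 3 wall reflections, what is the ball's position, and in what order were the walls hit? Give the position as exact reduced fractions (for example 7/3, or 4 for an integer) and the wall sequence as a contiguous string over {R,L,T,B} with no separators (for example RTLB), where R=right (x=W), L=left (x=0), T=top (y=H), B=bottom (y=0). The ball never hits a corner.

Final position: (9,5)
Wall sequence: TLR

1. t=1 → T at (1,10); v=(-2,-1)
2. t=1/2 → L at (0,19/2); v=(2,-1)
3. t=9/2 → R at (9,5); v=(-2,-1)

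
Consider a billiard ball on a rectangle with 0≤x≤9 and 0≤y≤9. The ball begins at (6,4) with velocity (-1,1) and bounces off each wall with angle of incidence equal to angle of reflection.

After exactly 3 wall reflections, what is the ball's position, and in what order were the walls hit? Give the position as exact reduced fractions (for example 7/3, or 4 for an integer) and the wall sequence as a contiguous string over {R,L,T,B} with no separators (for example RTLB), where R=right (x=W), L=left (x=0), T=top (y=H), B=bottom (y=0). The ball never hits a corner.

1. t=5 → T at (1,9); v=(-1,-1)
2. t=1 → L at (0,8); v=(1,-1)
3. t=8 → B at (8,0); v=(1,1)

Final position: (8,0)
Wall sequence: TLB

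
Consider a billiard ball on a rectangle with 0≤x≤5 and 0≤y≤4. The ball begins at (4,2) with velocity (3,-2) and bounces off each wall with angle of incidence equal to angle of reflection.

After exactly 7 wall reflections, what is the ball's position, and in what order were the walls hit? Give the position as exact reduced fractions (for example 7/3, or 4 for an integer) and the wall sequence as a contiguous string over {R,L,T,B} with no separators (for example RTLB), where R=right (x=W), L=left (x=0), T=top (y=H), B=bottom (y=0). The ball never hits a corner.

Final position: (0,2/3)
Wall sequence: RBLTRBL

1. t=1/3 → R at (5,4/3); v=(-3,-2)
2. t=2/3 → B at (3,0); v=(-3,2)
3. t=1 → L at (0,2); v=(3,2)
4. t=1 → T at (3,4); v=(3,-2)
5. t=2/3 → R at (5,8/3); v=(-3,-2)
6. t=4/3 → B at (1,0); v=(-3,2)
7. t=1/3 → L at (0,2/3); v=(3,2)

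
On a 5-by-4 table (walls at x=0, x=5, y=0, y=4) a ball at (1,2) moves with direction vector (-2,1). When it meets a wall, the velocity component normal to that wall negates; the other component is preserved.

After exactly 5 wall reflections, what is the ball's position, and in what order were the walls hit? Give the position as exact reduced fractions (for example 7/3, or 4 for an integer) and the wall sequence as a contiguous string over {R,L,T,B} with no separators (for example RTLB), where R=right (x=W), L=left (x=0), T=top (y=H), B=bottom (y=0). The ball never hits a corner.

1. t=1/2 → L at (0,5/2); v=(2,1)
2. t=3/2 → T at (3,4); v=(2,-1)
3. t=1 → R at (5,3); v=(-2,-1)
4. t=5/2 → L at (0,1/2); v=(2,-1)
5. t=1/2 → B at (1,0); v=(2,1)

Final position: (1,0)
Wall sequence: LTRLB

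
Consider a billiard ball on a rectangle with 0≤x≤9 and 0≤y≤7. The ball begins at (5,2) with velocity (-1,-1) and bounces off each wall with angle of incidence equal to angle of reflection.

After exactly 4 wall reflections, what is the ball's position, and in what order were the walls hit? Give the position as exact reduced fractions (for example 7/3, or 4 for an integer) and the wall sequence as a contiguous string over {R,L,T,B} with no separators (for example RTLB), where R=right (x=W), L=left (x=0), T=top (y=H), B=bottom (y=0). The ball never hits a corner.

1. t=2 → B at (3,0); v=(-1,1)
2. t=3 → L at (0,3); v=(1,1)
3. t=4 → T at (4,7); v=(1,-1)
4. t=5 → R at (9,2); v=(-1,-1)

Final position: (9,2)
Wall sequence: BLTR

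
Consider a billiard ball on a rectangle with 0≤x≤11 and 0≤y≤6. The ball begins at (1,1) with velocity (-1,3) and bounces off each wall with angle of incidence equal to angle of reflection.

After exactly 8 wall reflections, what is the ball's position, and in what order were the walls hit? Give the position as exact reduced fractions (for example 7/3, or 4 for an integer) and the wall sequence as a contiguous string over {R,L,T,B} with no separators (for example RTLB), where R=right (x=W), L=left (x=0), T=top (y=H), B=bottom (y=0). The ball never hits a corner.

Final position: (11,1)
Wall sequence: LTBTBTBR

1. t=1 → L at (0,4); v=(1,3)
2. t=2/3 → T at (2/3,6); v=(1,-3)
3. t=2 → B at (8/3,0); v=(1,3)
4. t=2 → T at (14/3,6); v=(1,-3)
5. t=2 → B at (20/3,0); v=(1,3)
6. t=2 → T at (26/3,6); v=(1,-3)
7. t=2 → B at (32/3,0); v=(1,3)
8. t=1/3 → R at (11,1); v=(-1,3)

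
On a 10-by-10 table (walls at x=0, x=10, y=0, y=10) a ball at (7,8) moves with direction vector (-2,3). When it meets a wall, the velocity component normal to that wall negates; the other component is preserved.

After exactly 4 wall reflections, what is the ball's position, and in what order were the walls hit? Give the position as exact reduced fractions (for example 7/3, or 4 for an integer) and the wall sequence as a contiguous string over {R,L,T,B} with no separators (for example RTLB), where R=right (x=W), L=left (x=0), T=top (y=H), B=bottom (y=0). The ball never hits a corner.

1. t=2/3 → T at (17/3,10); v=(-2,-3)
2. t=17/6 → L at (0,3/2); v=(2,-3)
3. t=1/2 → B at (1,0); v=(2,3)
4. t=10/3 → T at (23/3,10); v=(2,-3)

Final position: (23/3,10)
Wall sequence: TLBT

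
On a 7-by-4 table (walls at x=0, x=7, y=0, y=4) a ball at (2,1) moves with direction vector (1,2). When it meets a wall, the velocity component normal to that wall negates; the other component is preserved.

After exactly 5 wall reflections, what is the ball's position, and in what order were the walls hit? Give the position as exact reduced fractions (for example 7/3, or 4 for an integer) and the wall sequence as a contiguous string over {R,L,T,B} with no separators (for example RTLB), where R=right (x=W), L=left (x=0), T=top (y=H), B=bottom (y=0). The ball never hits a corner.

Final position: (9/2,0)
Wall sequence: TBRTB

1. t=3/2 → T at (7/2,4); v=(1,-2)
2. t=2 → B at (11/2,0); v=(1,2)
3. t=3/2 → R at (7,3); v=(-1,2)
4. t=1/2 → T at (13/2,4); v=(-1,-2)
5. t=2 → B at (9/2,0); v=(-1,2)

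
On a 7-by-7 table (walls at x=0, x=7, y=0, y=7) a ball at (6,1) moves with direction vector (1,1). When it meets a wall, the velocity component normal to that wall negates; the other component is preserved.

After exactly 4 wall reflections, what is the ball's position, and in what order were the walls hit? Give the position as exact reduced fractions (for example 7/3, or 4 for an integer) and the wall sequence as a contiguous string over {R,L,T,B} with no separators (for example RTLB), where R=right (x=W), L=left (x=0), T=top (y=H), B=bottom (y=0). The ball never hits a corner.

1. t=1 → R at (7,2); v=(-1,1)
2. t=5 → T at (2,7); v=(-1,-1)
3. t=2 → L at (0,5); v=(1,-1)
4. t=5 → B at (5,0); v=(1,1)

Final position: (5,0)
Wall sequence: RTLB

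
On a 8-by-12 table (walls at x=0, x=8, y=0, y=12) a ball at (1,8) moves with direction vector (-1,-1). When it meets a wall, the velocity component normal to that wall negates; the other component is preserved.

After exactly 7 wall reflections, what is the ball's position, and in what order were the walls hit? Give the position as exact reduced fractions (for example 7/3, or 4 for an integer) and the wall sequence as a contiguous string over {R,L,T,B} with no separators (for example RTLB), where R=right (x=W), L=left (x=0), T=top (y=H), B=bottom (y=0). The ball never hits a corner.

Final position: (1,0)
Wall sequence: LBRLTRB

1. t=1 → L at (0,7); v=(1,-1)
2. t=7 → B at (7,0); v=(1,1)
3. t=1 → R at (8,1); v=(-1,1)
4. t=8 → L at (0,9); v=(1,1)
5. t=3 → T at (3,12); v=(1,-1)
6. t=5 → R at (8,7); v=(-1,-1)
7. t=7 → B at (1,0); v=(-1,1)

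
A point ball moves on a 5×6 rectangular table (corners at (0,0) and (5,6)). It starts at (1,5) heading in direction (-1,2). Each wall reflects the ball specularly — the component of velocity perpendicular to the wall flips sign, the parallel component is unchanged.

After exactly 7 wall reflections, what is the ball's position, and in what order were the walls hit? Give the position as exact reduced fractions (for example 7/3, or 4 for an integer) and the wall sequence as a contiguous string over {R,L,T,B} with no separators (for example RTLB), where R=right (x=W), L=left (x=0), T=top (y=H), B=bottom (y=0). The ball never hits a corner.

Final position: (0,3)
Wall sequence: TLBRTBL

1. t=1/2 → T at (1/2,6); v=(-1,-2)
2. t=1/2 → L at (0,5); v=(1,-2)
3. t=5/2 → B at (5/2,0); v=(1,2)
4. t=5/2 → R at (5,5); v=(-1,2)
5. t=1/2 → T at (9/2,6); v=(-1,-2)
6. t=3 → B at (3/2,0); v=(-1,2)
7. t=3/2 → L at (0,3); v=(1,2)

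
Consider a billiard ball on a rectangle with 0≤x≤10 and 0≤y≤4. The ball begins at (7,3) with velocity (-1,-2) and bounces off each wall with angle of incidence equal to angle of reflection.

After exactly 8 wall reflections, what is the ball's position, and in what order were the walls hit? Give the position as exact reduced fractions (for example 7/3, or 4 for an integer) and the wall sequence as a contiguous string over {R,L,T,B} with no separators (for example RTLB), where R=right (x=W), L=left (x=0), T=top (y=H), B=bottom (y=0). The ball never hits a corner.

1. t=3/2 → B at (11/2,0); v=(-1,2)
2. t=2 → T at (7/2,4); v=(-1,-2)
3. t=2 → B at (3/2,0); v=(-1,2)
4. t=3/2 → L at (0,3); v=(1,2)
5. t=1/2 → T at (1/2,4); v=(1,-2)
6. t=2 → B at (5/2,0); v=(1,2)
7. t=2 → T at (9/2,4); v=(1,-2)
8. t=2 → B at (13/2,0); v=(1,2)

Final position: (13/2,0)
Wall sequence: BTBLTBTB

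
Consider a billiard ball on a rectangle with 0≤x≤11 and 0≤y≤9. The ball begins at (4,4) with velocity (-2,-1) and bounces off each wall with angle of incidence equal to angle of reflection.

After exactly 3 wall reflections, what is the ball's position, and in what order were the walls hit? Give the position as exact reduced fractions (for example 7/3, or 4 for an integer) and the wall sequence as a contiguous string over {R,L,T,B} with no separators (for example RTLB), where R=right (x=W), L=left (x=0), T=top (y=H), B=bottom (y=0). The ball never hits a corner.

Final position: (11,7/2)
Wall sequence: LBR

1. t=2 → L at (0,2); v=(2,-1)
2. t=2 → B at (4,0); v=(2,1)
3. t=7/2 → R at (11,7/2); v=(-2,1)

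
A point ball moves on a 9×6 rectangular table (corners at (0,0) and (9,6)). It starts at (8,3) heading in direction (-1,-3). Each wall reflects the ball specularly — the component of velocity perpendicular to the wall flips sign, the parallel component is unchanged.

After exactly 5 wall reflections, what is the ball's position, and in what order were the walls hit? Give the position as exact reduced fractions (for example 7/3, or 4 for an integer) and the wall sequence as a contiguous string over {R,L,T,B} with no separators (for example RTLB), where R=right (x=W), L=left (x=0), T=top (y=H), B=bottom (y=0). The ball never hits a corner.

1. t=1 → B at (7,0); v=(-1,3)
2. t=2 → T at (5,6); v=(-1,-3)
3. t=2 → B at (3,0); v=(-1,3)
4. t=2 → T at (1,6); v=(-1,-3)
5. t=1 → L at (0,3); v=(1,-3)

Final position: (0,3)
Wall sequence: BTBTL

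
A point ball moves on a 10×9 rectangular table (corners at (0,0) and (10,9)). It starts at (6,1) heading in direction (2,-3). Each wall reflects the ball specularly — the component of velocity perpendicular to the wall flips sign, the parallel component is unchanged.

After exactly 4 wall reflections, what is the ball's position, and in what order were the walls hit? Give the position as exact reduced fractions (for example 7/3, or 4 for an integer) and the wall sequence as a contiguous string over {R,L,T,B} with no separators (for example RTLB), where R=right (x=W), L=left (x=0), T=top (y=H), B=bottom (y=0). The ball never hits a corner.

Final position: (4/3,0)
Wall sequence: BRTB

1. t=1/3 → B at (20/3,0); v=(2,3)
2. t=5/3 → R at (10,5); v=(-2,3)
3. t=4/3 → T at (22/3,9); v=(-2,-3)
4. t=3 → B at (4/3,0); v=(-2,3)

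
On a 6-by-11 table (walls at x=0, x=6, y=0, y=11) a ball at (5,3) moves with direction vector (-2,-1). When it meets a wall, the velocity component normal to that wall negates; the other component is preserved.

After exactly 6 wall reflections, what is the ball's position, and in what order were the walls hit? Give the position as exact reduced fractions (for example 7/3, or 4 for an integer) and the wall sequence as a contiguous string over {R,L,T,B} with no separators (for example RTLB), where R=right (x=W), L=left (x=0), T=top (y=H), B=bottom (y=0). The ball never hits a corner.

1. t=5/2 → L at (0,1/2); v=(2,-1)
2. t=1/2 → B at (1,0); v=(2,1)
3. t=5/2 → R at (6,5/2); v=(-2,1)
4. t=3 → L at (0,11/2); v=(2,1)
5. t=3 → R at (6,17/2); v=(-2,1)
6. t=5/2 → T at (1,11); v=(-2,-1)

Final position: (1,11)
Wall sequence: LBRLRT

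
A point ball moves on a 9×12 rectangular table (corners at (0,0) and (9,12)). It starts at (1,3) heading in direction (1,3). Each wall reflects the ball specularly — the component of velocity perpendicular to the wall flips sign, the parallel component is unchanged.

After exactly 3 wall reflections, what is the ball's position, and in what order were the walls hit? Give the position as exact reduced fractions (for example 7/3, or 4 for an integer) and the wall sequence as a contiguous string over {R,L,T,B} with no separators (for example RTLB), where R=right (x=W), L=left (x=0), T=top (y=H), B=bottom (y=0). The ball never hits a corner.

Final position: (9,3)
Wall sequence: TBR

1. t=3 → T at (4,12); v=(1,-3)
2. t=4 → B at (8,0); v=(1,3)
3. t=1 → R at (9,3); v=(-1,3)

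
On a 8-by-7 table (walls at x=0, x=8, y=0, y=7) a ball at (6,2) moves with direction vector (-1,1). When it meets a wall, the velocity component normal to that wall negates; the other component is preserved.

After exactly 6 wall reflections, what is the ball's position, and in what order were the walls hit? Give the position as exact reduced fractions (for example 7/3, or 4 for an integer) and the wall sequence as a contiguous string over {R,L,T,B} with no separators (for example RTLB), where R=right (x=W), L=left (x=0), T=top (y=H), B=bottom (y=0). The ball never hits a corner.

1. t=5 → T at (1,7); v=(-1,-1)
2. t=1 → L at (0,6); v=(1,-1)
3. t=6 → B at (6,0); v=(1,1)
4. t=2 → R at (8,2); v=(-1,1)
5. t=5 → T at (3,7); v=(-1,-1)
6. t=3 → L at (0,4); v=(1,-1)

Final position: (0,4)
Wall sequence: TLBRTL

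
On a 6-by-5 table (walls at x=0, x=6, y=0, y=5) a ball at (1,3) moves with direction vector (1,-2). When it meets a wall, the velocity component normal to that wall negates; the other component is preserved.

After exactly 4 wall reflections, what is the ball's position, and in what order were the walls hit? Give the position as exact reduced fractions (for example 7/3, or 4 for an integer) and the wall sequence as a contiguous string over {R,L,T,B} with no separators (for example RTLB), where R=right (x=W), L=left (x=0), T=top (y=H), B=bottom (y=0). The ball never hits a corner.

Final position: (9/2,0)
Wall sequence: BTRB

1. t=3/2 → B at (5/2,0); v=(1,2)
2. t=5/2 → T at (5,5); v=(1,-2)
3. t=1 → R at (6,3); v=(-1,-2)
4. t=3/2 → B at (9/2,0); v=(-1,2)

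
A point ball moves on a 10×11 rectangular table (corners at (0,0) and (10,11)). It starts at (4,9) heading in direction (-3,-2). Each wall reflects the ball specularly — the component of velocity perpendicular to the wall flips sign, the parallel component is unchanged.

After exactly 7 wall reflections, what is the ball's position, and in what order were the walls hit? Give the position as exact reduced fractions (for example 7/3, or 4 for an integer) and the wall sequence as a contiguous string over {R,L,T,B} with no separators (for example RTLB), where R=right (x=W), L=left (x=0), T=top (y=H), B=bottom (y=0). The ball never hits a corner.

Final position: (0,5/3)
Wall sequence: LBRLTRL

1. t=4/3 → L at (0,19/3); v=(3,-2)
2. t=19/6 → B at (19/2,0); v=(3,2)
3. t=1/6 → R at (10,1/3); v=(-3,2)
4. t=10/3 → L at (0,7); v=(3,2)
5. t=2 → T at (6,11); v=(3,-2)
6. t=4/3 → R at (10,25/3); v=(-3,-2)
7. t=10/3 → L at (0,5/3); v=(3,-2)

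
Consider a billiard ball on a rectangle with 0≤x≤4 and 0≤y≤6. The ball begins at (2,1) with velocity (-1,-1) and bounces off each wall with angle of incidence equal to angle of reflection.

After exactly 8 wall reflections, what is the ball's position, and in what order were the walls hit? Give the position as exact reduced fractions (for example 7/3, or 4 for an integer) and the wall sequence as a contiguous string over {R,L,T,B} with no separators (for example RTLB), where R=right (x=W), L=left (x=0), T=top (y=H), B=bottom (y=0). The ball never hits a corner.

1. t=1 → B at (1,0); v=(-1,1)
2. t=1 → L at (0,1); v=(1,1)
3. t=4 → R at (4,5); v=(-1,1)
4. t=1 → T at (3,6); v=(-1,-1)
5. t=3 → L at (0,3); v=(1,-1)
6. t=3 → B at (3,0); v=(1,1)
7. t=1 → R at (4,1); v=(-1,1)
8. t=4 → L at (0,5); v=(1,1)

Final position: (0,5)
Wall sequence: BLRTLBRL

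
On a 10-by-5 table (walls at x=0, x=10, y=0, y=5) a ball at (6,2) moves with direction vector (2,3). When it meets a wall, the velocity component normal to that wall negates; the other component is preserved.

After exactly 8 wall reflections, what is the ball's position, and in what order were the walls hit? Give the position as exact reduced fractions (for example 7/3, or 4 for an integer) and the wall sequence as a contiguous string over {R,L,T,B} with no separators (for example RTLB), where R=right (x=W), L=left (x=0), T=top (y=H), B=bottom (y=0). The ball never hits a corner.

1. t=1 → T at (8,5); v=(2,-3)
2. t=1 → R at (10,2); v=(-2,-3)
3. t=2/3 → B at (26/3,0); v=(-2,3)
4. t=5/3 → T at (16/3,5); v=(-2,-3)
5. t=5/3 → B at (2,0); v=(-2,3)
6. t=1 → L at (0,3); v=(2,3)
7. t=2/3 → T at (4/3,5); v=(2,-3)
8. t=5/3 → B at (14/3,0); v=(2,3)

Final position: (14/3,0)
Wall sequence: TRBTBLTB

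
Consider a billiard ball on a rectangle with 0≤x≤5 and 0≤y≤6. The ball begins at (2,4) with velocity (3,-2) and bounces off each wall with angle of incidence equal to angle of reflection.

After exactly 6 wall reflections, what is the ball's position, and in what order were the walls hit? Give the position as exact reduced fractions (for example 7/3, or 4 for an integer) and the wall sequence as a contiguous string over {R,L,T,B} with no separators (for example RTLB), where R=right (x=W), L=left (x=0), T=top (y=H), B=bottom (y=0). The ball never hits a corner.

1. t=1 → R at (5,2); v=(-3,-2)
2. t=1 → B at (2,0); v=(-3,2)
3. t=2/3 → L at (0,4/3); v=(3,2)
4. t=5/3 → R at (5,14/3); v=(-3,2)
5. t=2/3 → T at (3,6); v=(-3,-2)
6. t=1 → L at (0,4); v=(3,-2)

Final position: (0,4)
Wall sequence: RBLRTL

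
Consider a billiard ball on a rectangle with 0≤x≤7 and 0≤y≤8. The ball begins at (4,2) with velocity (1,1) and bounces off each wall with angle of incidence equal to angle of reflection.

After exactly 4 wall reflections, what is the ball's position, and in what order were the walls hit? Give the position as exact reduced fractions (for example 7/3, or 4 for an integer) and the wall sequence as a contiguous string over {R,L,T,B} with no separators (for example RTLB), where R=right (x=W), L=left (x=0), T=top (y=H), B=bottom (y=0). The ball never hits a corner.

1. t=3 → R at (7,5); v=(-1,1)
2. t=3 → T at (4,8); v=(-1,-1)
3. t=4 → L at (0,4); v=(1,-1)
4. t=4 → B at (4,0); v=(1,1)

Final position: (4,0)
Wall sequence: RTLB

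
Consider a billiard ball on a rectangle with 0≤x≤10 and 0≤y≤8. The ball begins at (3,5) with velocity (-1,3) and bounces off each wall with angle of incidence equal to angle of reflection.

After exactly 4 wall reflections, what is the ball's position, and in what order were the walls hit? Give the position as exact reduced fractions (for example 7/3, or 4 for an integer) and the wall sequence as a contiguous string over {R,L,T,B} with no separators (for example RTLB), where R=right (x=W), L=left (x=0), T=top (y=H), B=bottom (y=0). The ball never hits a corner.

Final position: (10/3,8)
Wall sequence: TLBT

1. t=1 → T at (2,8); v=(-1,-3)
2. t=2 → L at (0,2); v=(1,-3)
3. t=2/3 → B at (2/3,0); v=(1,3)
4. t=8/3 → T at (10/3,8); v=(1,-3)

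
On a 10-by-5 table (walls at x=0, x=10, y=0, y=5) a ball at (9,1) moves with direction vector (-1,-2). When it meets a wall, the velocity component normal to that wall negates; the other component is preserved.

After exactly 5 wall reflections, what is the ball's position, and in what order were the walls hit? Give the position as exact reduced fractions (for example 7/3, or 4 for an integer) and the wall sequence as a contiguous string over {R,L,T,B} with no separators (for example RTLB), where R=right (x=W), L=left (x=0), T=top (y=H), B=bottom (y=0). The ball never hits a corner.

Final position: (0,3)
Wall sequence: BTBTL

1. t=1/2 → B at (17/2,0); v=(-1,2)
2. t=5/2 → T at (6,5); v=(-1,-2)
3. t=5/2 → B at (7/2,0); v=(-1,2)
4. t=5/2 → T at (1,5); v=(-1,-2)
5. t=1 → L at (0,3); v=(1,-2)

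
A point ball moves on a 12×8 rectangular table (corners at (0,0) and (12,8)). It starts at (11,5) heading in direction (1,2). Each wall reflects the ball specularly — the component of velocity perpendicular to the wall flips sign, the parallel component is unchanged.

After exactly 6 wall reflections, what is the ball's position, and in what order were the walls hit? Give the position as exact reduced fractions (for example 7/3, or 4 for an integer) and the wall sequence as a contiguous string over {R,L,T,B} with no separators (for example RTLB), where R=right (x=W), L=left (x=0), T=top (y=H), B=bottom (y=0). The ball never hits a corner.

1. t=1 → R at (12,7); v=(-1,2)
2. t=1/2 → T at (23/2,8); v=(-1,-2)
3. t=4 → B at (15/2,0); v=(-1,2)
4. t=4 → T at (7/2,8); v=(-1,-2)
5. t=7/2 → L at (0,1); v=(1,-2)
6. t=1/2 → B at (1/2,0); v=(1,2)

Final position: (1/2,0)
Wall sequence: RTBTLB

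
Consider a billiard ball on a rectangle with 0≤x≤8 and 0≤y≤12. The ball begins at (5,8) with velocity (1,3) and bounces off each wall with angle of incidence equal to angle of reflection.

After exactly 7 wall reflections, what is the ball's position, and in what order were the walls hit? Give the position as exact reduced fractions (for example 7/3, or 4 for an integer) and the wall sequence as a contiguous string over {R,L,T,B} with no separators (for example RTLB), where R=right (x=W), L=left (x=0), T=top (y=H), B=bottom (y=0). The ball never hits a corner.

1. t=4/3 → T at (19/3,12); v=(1,-3)
2. t=5/3 → R at (8,7); v=(-1,-3)
3. t=7/3 → B at (17/3,0); v=(-1,3)
4. t=4 → T at (5/3,12); v=(-1,-3)
5. t=5/3 → L at (0,7); v=(1,-3)
6. t=7/3 → B at (7/3,0); v=(1,3)
7. t=4 → T at (19/3,12); v=(1,-3)

Final position: (19/3,12)
Wall sequence: TRBTLBT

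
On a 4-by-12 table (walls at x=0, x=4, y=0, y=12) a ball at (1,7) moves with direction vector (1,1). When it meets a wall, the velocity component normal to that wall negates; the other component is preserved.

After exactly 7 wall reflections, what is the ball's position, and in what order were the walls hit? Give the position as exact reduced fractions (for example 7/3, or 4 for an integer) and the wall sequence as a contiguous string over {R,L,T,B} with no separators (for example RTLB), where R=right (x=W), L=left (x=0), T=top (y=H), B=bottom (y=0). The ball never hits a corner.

1. t=3 → R at (4,10); v=(-1,1)
2. t=2 → T at (2,12); v=(-1,-1)
3. t=2 → L at (0,10); v=(1,-1)
4. t=4 → R at (4,6); v=(-1,-1)
5. t=4 → L at (0,2); v=(1,-1)
6. t=2 → B at (2,0); v=(1,1)
7. t=2 → R at (4,2); v=(-1,1)

Final position: (4,2)
Wall sequence: RTLRLBR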